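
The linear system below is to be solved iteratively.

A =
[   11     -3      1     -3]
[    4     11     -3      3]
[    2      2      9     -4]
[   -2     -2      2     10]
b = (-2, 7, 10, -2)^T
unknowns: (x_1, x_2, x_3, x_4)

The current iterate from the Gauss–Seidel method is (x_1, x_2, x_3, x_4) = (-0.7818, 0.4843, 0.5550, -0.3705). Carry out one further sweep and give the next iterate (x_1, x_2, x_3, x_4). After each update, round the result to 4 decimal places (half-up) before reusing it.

(-0.2012, 0.9619, 0.7774, -0.2033)

One sweep:
  x_1 = (-2 - (-3)·0.4843 - (1)·0.5550 - (-3)·-0.3705) / (11) = -0.2012
  x_2 = (7 - (4)·-0.2012 - (-3)·0.5550 - (3)·-0.3705) / (11) = 0.9619
  x_3 = (10 - (2)·-0.2012 - (2)·0.9619 - (-4)·-0.3705) / (9) = 0.7774
  x_4 = (-2 - (-2)·-0.2012 - (-2)·0.9619 - (2)·0.7774) / (10) = -0.2033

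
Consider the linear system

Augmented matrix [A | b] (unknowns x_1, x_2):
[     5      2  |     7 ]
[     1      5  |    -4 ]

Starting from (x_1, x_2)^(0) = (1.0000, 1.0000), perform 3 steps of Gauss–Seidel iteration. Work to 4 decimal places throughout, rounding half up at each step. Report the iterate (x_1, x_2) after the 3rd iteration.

Iteration 1:
  x_1 = (7 - (2)·1.0000) / (5) = 1.0000
  x_2 = (-4 - (1)·1.0000) / (5) = -1.0000
Iteration 2:
  x_1 = (7 - (2)·-1.0000) / (5) = 1.8000
  x_2 = (-4 - (1)·1.8000) / (5) = -1.1600
Iteration 3:
  x_1 = (7 - (2)·-1.1600) / (5) = 1.8640
  x_2 = (-4 - (1)·1.8640) / (5) = -1.1728

(1.8640, -1.1728)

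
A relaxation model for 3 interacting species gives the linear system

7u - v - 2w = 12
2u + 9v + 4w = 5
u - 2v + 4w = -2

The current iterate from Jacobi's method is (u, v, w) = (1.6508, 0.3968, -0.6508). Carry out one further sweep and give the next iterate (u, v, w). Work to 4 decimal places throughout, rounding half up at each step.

One sweep:
  u = (12 - (-1)·0.3968 - (-2)·-0.6508) / (7) = 1.5850
  v = (5 - (2)·1.6508 - (4)·-0.6508) / (9) = 0.4780
  w = (-2 - (1)·1.6508 - (-2)·0.3968) / (4) = -0.7143

(1.5850, 0.4780, -0.7143)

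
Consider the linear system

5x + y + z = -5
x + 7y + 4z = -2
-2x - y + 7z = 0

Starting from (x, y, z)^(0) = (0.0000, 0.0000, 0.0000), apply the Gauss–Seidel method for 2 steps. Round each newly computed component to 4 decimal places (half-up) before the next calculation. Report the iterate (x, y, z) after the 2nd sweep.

(-0.9102, 0.0192, -0.2573)

Iteration 1:
  x = (-5 - (1)·0.0000 - (1)·0.0000) / (5) = -1.0000
  y = (-2 - (1)·-1.0000 - (4)·0.0000) / (7) = -0.1429
  z = (0 - (-2)·-1.0000 - (-1)·-0.1429) / (7) = -0.3061
Iteration 2:
  x = (-5 - (1)·-0.1429 - (1)·-0.3061) / (5) = -0.9102
  y = (-2 - (1)·-0.9102 - (4)·-0.3061) / (7) = 0.0192
  z = (0 - (-2)·-0.9102 - (-1)·0.0192) / (7) = -0.2573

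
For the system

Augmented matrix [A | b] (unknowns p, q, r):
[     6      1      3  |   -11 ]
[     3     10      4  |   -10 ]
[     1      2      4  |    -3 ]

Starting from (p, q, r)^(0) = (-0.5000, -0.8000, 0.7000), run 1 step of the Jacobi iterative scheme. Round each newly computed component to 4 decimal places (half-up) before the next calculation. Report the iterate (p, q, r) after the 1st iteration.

(-2.0500, -1.1300, -0.2250)

Iteration 1:
  p = (-11 - (1)·-0.8000 - (3)·0.7000) / (6) = -2.0500
  q = (-10 - (3)·-0.5000 - (4)·0.7000) / (10) = -1.1300
  r = (-3 - (1)·-0.5000 - (2)·-0.8000) / (4) = -0.2250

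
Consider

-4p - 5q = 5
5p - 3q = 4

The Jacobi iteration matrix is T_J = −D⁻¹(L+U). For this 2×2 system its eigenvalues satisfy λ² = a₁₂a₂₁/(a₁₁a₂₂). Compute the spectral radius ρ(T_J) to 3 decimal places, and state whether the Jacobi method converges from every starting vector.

a₁₂a₂₁/(a₁₁a₂₂) = (-5)·(5) / ((-4)·(-3)) = -2.083333
ρ = √|-2.083333| = √2.083333 = 1.443
ρ > 1, so Jacobi diverges

1.443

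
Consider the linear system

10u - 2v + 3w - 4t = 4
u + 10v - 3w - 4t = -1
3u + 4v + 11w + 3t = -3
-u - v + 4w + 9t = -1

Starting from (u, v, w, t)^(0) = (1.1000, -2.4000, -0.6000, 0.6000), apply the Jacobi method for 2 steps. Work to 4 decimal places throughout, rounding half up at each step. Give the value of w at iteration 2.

Iteration 1:
  u = (4 - (-2)·-2.4000 - (3)·-0.6000 - (-4)·0.6000) / (10) = 0.3400
  v = (-1 - (1)·1.1000 - (-3)·-0.6000 - (-4)·0.6000) / (10) = -0.1500
  w = (-3 - (3)·1.1000 - (4)·-2.4000 - (3)·0.6000) / (11) = 0.1364
  t = (-1 - (-1)·1.1000 - (-1)·-2.4000 - (4)·-0.6000) / (9) = 0.0111
Iteration 2:
  u = (4 - (-2)·-0.1500 - (3)·0.1364 - (-4)·0.0111) / (10) = 0.3335
  v = (-1 - (1)·0.3400 - (-3)·0.1364 - (-4)·0.0111) / (10) = -0.0886
  w = (-3 - (3)·0.3400 - (4)·-0.1500 - (3)·0.0111) / (11) = -0.3139
  t = (-1 - (-1)·0.3400 - (-1)·-0.1500 - (4)·0.1364) / (9) = -0.1506

-0.3139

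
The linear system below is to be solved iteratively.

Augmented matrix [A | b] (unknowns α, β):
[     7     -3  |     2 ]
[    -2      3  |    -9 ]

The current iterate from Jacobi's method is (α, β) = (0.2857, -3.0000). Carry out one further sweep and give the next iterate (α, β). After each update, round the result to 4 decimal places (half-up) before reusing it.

One sweep:
  α = (2 - (-3)·-3.0000) / (7) = -1.0000
  β = (-9 - (-2)·0.2857) / (3) = -2.8095

(-1.0000, -2.8095)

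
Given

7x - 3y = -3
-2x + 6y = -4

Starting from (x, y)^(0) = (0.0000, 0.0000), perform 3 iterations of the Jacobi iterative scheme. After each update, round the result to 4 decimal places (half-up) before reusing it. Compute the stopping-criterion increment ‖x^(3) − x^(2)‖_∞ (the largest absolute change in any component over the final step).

0.0953

Iteration 1:
  x = (-3 - (-3)·0.0000) / (7) = -0.4286
  y = (-4 - (-2)·0.0000) / (6) = -0.6667
Iteration 2:
  x = (-3 - (-3)·-0.6667) / (7) = -0.7143
  y = (-4 - (-2)·-0.4286) / (6) = -0.8095
Iteration 3:
  x = (-3 - (-3)·-0.8095) / (7) = -0.7755
  y = (-4 - (-2)·-0.7143) / (6) = -0.9048
Change: (-0.0612, -0.0953) → max |·| = 0.0953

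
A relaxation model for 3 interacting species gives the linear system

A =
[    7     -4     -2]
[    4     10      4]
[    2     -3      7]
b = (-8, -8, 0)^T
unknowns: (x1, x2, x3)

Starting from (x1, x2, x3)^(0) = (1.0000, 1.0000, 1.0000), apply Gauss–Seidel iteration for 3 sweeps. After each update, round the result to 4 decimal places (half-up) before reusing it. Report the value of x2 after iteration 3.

-0.6641

Iteration 1:
  x1 = (-8 - (-4)·1.0000 - (-2)·1.0000) / (7) = -0.2857
  x2 = (-8 - (4)·-0.2857 - (4)·1.0000) / (10) = -1.0857
  x3 = (0 - (2)·-0.2857 - (-3)·-1.0857) / (7) = -0.3837
Iteration 2:
  x1 = (-8 - (-4)·-1.0857 - (-2)·-0.3837) / (7) = -1.8729
  x2 = (-8 - (4)·-1.8729 - (4)·-0.3837) / (10) = 0.1026
  x3 = (0 - (2)·-1.8729 - (-3)·0.1026) / (7) = 0.5791
Iteration 3:
  x1 = (-8 - (-4)·0.1026 - (-2)·0.5791) / (7) = -0.9188
  x2 = (-8 - (4)·-0.9188 - (4)·0.5791) / (10) = -0.6641
  x3 = (0 - (2)·-0.9188 - (-3)·-0.6641) / (7) = -0.0221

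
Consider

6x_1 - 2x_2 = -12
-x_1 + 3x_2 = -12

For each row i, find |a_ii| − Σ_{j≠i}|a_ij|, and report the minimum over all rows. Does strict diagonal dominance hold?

row 1: |6| − (2) = 4
row 2: |3| − (1) = 2
minimum over rows = 2 → strictly diagonally dominant (convergence guaranteed)

2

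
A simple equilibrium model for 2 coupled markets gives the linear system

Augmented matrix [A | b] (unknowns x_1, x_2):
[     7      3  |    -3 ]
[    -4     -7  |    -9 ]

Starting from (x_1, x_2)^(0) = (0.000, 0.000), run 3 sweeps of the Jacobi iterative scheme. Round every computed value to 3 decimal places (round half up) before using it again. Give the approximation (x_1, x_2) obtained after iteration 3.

Iteration 1:
  x_1 = (-3 - (3)·0.000) / (7) = -0.429
  x_2 = (-9 - (-4)·0.000) / (-7) = 1.286
Iteration 2:
  x_1 = (-3 - (3)·1.286) / (7) = -0.980
  x_2 = (-9 - (-4)·-0.429) / (-7) = 1.531
Iteration 3:
  x_1 = (-3 - (3)·1.531) / (7) = -1.085
  x_2 = (-9 - (-4)·-0.980) / (-7) = 1.846

(-1.085, 1.846)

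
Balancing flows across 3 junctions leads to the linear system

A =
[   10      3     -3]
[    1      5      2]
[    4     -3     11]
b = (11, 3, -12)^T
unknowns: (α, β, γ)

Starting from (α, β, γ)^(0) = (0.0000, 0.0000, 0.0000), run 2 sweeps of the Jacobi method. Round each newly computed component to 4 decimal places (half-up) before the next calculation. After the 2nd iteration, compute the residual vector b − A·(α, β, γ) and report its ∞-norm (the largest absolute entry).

Iteration 1:
  α = (11 - (3)·0.0000 - (-3)·0.0000) / (10) = 1.1000
  β = (3 - (1)·0.0000 - (2)·0.0000) / (5) = 0.6000
  γ = (-12 - (4)·0.0000 - (-3)·0.0000) / (11) = -1.0909
Iteration 2:
  α = (11 - (3)·0.6000 - (-3)·-1.0909) / (10) = 0.5927
  β = (3 - (1)·1.1000 - (2)·-1.0909) / (5) = 0.8164
  γ = (-12 - (4)·1.1000 - (-3)·0.6000) / (11) = -1.3273
Residual b − A·x = (-1.3581, 0.9799, 2.6787); ∞-norm = 2.6787

2.6787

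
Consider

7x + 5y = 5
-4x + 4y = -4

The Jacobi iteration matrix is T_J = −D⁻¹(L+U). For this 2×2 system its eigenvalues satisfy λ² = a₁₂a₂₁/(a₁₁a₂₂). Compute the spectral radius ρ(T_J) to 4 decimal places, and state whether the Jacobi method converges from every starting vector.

0.8452

a₁₂a₂₁/(a₁₁a₂₂) = (5)·(-4) / ((7)·(4)) = -0.714286
ρ = √|-0.714286| = √0.714286 = 0.8452
ρ < 1, so Jacobi converges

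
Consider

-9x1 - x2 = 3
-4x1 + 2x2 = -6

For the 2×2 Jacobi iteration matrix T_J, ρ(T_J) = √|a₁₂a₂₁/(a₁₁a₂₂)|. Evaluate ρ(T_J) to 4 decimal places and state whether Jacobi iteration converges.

0.4714

a₁₂a₂₁/(a₁₁a₂₂) = (-1)·(-4) / ((-9)·(2)) = -0.222222
ρ = √|-0.222222| = √0.222222 = 0.4714
ρ < 1, so Jacobi converges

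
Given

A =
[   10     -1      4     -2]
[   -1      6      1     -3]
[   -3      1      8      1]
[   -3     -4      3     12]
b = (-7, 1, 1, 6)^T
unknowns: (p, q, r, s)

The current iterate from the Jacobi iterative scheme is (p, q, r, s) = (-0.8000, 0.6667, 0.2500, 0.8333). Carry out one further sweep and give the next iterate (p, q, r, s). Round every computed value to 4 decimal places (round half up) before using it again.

(-0.5667, 0.4083, -0.3625, 0.4597)

One sweep:
  p = (-7 - (-1)·0.6667 - (4)·0.2500 - (-2)·0.8333) / (10) = -0.5667
  q = (1 - (-1)·-0.8000 - (1)·0.2500 - (-3)·0.8333) / (6) = 0.4083
  r = (1 - (-3)·-0.8000 - (1)·0.6667 - (1)·0.8333) / (8) = -0.3625
  s = (6 - (-3)·-0.8000 - (-4)·0.6667 - (3)·0.2500) / (12) = 0.4597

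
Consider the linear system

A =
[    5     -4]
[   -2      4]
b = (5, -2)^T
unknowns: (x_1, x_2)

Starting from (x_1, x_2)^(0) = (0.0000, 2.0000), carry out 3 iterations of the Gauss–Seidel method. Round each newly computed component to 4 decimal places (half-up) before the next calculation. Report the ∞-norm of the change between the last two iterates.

Iteration 1:
  x_1 = (5 - (-4)·2.0000) / (5) = 2.6000
  x_2 = (-2 - (-2)·2.6000) / (4) = 0.8000
Iteration 2:
  x_1 = (5 - (-4)·0.8000) / (5) = 1.6400
  x_2 = (-2 - (-2)·1.6400) / (4) = 0.3200
Iteration 3:
  x_1 = (5 - (-4)·0.3200) / (5) = 1.2560
  x_2 = (-2 - (-2)·1.2560) / (4) = 0.1280
Change: (-0.3840, -0.1920) → max |·| = 0.3840

0.3840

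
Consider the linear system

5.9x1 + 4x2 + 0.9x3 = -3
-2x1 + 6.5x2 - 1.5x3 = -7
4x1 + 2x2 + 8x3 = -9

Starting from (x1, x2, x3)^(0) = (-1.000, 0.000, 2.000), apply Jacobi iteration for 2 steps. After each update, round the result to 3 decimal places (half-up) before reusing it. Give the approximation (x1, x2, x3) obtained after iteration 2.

(0.213, -1.472, -0.487)

Iteration 1:
  x1 = (-3 - (4)·0.000 - (0.9)·2.000) / (5.9) = -0.814
  x2 = (-7 - (-2)·-1.000 - (-1.5)·2.000) / (6.5) = -0.923
  x3 = (-9 - (4)·-1.000 - (2)·0.000) / (8) = -0.625
Iteration 2:
  x1 = (-3 - (4)·-0.923 - (0.9)·-0.625) / (5.9) = 0.213
  x2 = (-7 - (-2)·-0.814 - (-1.5)·-0.625) / (6.5) = -1.472
  x3 = (-9 - (4)·-0.814 - (2)·-0.923) / (8) = -0.487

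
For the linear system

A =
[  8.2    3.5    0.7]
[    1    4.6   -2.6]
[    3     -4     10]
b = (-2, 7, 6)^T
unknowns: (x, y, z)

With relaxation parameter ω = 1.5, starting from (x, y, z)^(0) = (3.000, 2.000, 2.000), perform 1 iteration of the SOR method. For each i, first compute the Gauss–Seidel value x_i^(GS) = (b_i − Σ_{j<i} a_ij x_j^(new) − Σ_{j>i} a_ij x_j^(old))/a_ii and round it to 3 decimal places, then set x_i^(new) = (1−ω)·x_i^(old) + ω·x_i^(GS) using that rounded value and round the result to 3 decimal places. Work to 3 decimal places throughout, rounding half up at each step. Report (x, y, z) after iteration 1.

Iteration 1:
  x: GS value = (-2 - (3.5)·2.000 - (0.7)·2.000) / (8.2) = -1.268;  x ← (1−ω)·3.000 + ω·-1.268 = -3.402
  y: GS value = (7 - (1)·-3.402 - (-2.6)·2.000) / (4.6) = 3.392;  y ← (1−ω)·2.000 + ω·3.392 = 4.088
  z: GS value = (6 - (3)·-3.402 - (-4)·4.088) / (10) = 3.256;  z ← (1−ω)·2.000 + ω·3.256 = 3.884

(-3.402, 4.088, 3.884)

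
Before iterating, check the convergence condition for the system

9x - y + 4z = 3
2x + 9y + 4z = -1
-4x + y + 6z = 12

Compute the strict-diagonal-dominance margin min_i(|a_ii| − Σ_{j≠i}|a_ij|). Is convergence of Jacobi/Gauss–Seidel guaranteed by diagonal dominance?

1

row 1: |9| − (1+4) = 4
row 2: |9| − (2+4) = 3
row 3: |6| − (4+1) = 1
minimum over rows = 1 → strictly diagonally dominant (convergence guaranteed)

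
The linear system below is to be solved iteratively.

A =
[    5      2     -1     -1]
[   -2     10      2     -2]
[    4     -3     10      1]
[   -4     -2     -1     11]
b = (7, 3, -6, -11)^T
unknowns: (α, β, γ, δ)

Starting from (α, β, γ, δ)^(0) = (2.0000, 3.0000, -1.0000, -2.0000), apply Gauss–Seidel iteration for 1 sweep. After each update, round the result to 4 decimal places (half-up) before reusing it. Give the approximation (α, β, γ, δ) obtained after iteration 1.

(-0.4000, 0.0200, -0.2340, -1.1631)

Iteration 1:
  α = (7 - (2)·3.0000 - (-1)·-1.0000 - (-1)·-2.0000) / (5) = -0.4000
  β = (3 - (-2)·-0.4000 - (2)·-1.0000 - (-2)·-2.0000) / (10) = 0.0200
  γ = (-6 - (4)·-0.4000 - (-3)·0.0200 - (1)·-2.0000) / (10) = -0.2340
  δ = (-11 - (-4)·-0.4000 - (-2)·0.0200 - (-1)·-0.2340) / (11) = -1.1631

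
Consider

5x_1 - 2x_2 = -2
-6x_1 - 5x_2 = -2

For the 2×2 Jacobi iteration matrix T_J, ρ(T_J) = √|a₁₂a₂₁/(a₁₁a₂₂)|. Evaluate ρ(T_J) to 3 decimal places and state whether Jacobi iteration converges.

a₁₂a₂₁/(a₁₁a₂₂) = (-2)·(-6) / ((5)·(-5)) = -0.480000
ρ = √|-0.480000| = √0.480000 = 0.693
ρ < 1, so Jacobi converges

0.693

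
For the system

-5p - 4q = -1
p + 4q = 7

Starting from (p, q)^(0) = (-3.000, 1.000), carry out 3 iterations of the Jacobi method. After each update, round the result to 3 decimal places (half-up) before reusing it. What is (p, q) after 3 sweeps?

Iteration 1:
  p = (-1 - (-4)·1.000) / (-5) = -0.600
  q = (7 - (1)·-3.000) / (4) = 2.500
Iteration 2:
  p = (-1 - (-4)·2.500) / (-5) = -1.800
  q = (7 - (1)·-0.600) / (4) = 1.900
Iteration 3:
  p = (-1 - (-4)·1.900) / (-5) = -1.320
  q = (7 - (1)·-1.800) / (4) = 2.200

(-1.320, 2.200)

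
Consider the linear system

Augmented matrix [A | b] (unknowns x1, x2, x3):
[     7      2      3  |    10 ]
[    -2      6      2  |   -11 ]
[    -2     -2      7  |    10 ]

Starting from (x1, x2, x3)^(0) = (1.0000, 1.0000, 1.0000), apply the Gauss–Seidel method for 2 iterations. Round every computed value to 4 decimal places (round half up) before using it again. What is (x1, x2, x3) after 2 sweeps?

(1.5161, -1.6885, 1.3793)

Iteration 1:
  x1 = (10 - (2)·1.0000 - (3)·1.0000) / (7) = 0.7143
  x2 = (-11 - (-2)·0.7143 - (2)·1.0000) / (6) = -1.9286
  x3 = (10 - (-2)·0.7143 - (-2)·-1.9286) / (7) = 1.0816
Iteration 2:
  x1 = (10 - (2)·-1.9286 - (3)·1.0816) / (7) = 1.5161
  x2 = (-11 - (-2)·1.5161 - (2)·1.0816) / (6) = -1.6885
  x3 = (10 - (-2)·1.5161 - (-2)·-1.6885) / (7) = 1.3793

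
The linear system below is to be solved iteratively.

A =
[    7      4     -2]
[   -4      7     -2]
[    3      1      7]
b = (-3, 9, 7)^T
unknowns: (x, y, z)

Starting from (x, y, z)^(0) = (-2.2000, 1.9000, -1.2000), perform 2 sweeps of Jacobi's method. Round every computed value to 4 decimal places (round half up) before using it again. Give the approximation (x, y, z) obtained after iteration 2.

Iteration 1:
  x = (-3 - (4)·1.9000 - (-2)·-1.2000) / (7) = -1.8571
  y = (9 - (-4)·-2.2000 - (-2)·-1.2000) / (7) = -0.3143
  z = (7 - (3)·-2.2000 - (1)·1.9000) / (7) = 1.6714
Iteration 2:
  x = (-3 - (4)·-0.3143 - (-2)·1.6714) / (7) = 0.2286
  y = (9 - (-4)·-1.8571 - (-2)·1.6714) / (7) = 0.7021
  z = (7 - (3)·-1.8571 - (1)·-0.3143) / (7) = 1.8408

(0.2286, 0.7021, 1.8408)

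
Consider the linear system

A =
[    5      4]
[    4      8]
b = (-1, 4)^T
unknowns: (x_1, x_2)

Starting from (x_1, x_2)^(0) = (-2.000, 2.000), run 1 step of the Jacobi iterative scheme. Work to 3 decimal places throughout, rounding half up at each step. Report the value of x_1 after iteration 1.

-1.800

Iteration 1:
  x_1 = (-1 - (4)·2.000) / (5) = -1.800
  x_2 = (4 - (4)·-2.000) / (8) = 1.500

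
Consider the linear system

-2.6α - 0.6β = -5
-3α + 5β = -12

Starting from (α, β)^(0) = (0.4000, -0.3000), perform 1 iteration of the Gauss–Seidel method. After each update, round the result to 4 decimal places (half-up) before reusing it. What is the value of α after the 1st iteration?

1.9923

Iteration 1:
  α = (-5 - (-0.6)·-0.3000) / (-2.6) = 1.9923
  β = (-12 - (-3)·1.9923) / (5) = -1.2046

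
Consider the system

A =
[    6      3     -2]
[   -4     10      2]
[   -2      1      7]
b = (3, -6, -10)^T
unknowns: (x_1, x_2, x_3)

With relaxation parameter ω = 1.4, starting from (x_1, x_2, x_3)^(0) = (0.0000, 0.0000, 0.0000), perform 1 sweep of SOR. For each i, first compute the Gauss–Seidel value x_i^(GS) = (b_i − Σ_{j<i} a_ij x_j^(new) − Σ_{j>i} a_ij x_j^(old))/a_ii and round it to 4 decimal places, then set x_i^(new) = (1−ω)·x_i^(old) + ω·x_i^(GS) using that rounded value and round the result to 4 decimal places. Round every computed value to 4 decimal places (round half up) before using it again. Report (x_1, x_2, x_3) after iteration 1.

Iteration 1:
  x_1: GS value = (3 - (3)·0.0000 - (-2)·0.0000) / (6) = 0.5000;  x_1 ← (1−ω)·0.0000 + ω·0.5000 = 0.7000
  x_2: GS value = (-6 - (-4)·0.7000 - (2)·0.0000) / (10) = -0.3200;  x_2 ← (1−ω)·0.0000 + ω·-0.3200 = -0.4480
  x_3: GS value = (-10 - (-2)·0.7000 - (1)·-0.4480) / (7) = -1.1646;  x_3 ← (1−ω)·0.0000 + ω·-1.1646 = -1.6304

(0.7000, -0.4480, -1.6304)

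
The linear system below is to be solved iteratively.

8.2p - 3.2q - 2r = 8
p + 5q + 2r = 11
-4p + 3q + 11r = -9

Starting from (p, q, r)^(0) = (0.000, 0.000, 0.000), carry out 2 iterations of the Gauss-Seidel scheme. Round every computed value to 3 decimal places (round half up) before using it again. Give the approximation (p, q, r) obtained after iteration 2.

Iteration 1:
  p = (8 - (-3.2)·0.000 - (-2)·0.000) / (8.2) = 0.976
  q = (11 - (1)·0.976 - (2)·0.000) / (5) = 2.005
  r = (-9 - (-4)·0.976 - (3)·2.005) / (11) = -1.010
Iteration 2:
  p = (8 - (-3.2)·2.005 - (-2)·-1.010) / (8.2) = 1.512
  q = (11 - (1)·1.512 - (2)·-1.010) / (5) = 2.302
  r = (-9 - (-4)·1.512 - (3)·2.302) / (11) = -0.896

(1.512, 2.302, -0.896)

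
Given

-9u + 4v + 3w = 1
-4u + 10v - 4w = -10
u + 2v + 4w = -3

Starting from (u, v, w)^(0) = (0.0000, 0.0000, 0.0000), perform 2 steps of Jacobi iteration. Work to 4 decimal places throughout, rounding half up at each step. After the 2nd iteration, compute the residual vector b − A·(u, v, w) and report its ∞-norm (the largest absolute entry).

1.3832

Iteration 1:
  u = (1 - (4)·0.0000 - (3)·0.0000) / (-9) = -0.1111
  v = (-10 - (-4)·0.0000 - (-4)·0.0000) / (10) = -1.0000
  w = (-3 - (1)·0.0000 - (2)·0.0000) / (4) = -0.7500
Iteration 2:
  u = (1 - (4)·-1.0000 - (3)·-0.7500) / (-9) = -0.8056
  v = (-10 - (-4)·-0.1111 - (-4)·-0.7500) / (10) = -1.3444
  w = (-3 - (1)·-0.1111 - (2)·-1.0000) / (4) = -0.2222
Residual b − A·x = (-0.2062, -0.6672, 1.3832); ∞-norm = 1.3832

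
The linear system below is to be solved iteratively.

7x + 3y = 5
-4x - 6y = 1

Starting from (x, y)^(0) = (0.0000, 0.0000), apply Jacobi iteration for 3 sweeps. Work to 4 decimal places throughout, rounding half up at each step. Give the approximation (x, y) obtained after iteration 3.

(0.9898, -0.6905)

Iteration 1:
  x = (5 - (3)·0.0000) / (7) = 0.7143
  y = (1 - (-4)·0.0000) / (-6) = -0.1667
Iteration 2:
  x = (5 - (3)·-0.1667) / (7) = 0.7857
  y = (1 - (-4)·0.7143) / (-6) = -0.6429
Iteration 3:
  x = (5 - (3)·-0.6429) / (7) = 0.9898
  y = (1 - (-4)·0.7857) / (-6) = -0.6905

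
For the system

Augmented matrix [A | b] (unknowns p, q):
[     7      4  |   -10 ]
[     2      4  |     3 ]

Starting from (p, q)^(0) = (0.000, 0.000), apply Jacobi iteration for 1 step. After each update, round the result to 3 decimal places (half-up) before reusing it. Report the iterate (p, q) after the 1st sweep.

Iteration 1:
  p = (-10 - (4)·0.000) / (7) = -1.429
  q = (3 - (2)·0.000) / (4) = 0.750

(-1.429, 0.750)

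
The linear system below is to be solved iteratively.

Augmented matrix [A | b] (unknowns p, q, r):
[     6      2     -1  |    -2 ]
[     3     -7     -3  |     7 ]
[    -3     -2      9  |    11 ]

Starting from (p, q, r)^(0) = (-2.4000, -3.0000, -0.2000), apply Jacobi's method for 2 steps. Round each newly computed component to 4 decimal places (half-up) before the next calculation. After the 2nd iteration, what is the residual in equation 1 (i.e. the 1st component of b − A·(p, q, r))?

Iteration 1:
  p = (-2 - (2)·-3.0000 - (-1)·-0.2000) / (6) = 0.6333
  q = (7 - (3)·-2.4000 - (-3)·-0.2000) / (-7) = -1.9429
  r = (11 - (-3)·-2.4000 - (-2)·-3.0000) / (9) = -0.2444
Iteration 2:
  p = (-2 - (2)·-1.9429 - (-1)·-0.2444) / (6) = 0.2736
  q = (7 - (3)·0.6333 - (-3)·-0.2444) / (-7) = -0.6238
  r = (11 - (-3)·0.6333 - (-2)·-1.9429) / (9) = 1.0016
Residual b − A·x = (-1.3924, 4.8174, 1.5588)

-1.3924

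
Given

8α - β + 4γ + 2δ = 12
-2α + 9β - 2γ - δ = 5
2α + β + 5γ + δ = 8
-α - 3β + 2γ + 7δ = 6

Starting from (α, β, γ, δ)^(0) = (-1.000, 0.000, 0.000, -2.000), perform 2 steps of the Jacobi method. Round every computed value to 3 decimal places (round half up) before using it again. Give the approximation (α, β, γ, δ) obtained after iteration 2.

Iteration 1:
  α = (12 - (-1)·0.000 - (4)·0.000 - (2)·-2.000) / (8) = 2.000
  β = (5 - (-2)·-1.000 - (-2)·0.000 - (-1)·-2.000) / (9) = 0.111
  γ = (8 - (2)·-1.000 - (1)·0.000 - (1)·-2.000) / (5) = 2.400
  δ = (6 - (-1)·-1.000 - (-3)·0.000 - (2)·0.000) / (7) = 0.714
Iteration 2:
  α = (12 - (-1)·0.111 - (4)·2.400 - (2)·0.714) / (8) = 0.135
  β = (5 - (-2)·2.000 - (-2)·2.400 - (-1)·0.714) / (9) = 1.613
  γ = (8 - (2)·2.000 - (1)·0.111 - (1)·0.714) / (5) = 0.635
  δ = (6 - (-1)·2.000 - (-3)·0.111 - (2)·2.400) / (7) = 0.505

(0.135, 1.613, 0.635, 0.505)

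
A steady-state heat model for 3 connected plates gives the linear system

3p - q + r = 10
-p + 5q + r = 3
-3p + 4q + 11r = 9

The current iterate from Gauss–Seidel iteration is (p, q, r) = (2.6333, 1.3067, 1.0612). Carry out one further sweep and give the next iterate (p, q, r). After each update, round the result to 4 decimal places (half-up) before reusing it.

(3.4152, 1.0708, 1.3602)

One sweep:
  p = (10 - (-1)·1.3067 - (1)·1.0612) / (3) = 3.4152
  q = (3 - (-1)·3.4152 - (1)·1.0612) / (5) = 1.0708
  r = (9 - (-3)·3.4152 - (4)·1.0708) / (11) = 1.3602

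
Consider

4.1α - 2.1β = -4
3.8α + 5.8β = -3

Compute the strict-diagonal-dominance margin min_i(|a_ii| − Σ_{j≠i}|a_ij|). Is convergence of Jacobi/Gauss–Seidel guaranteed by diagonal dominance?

row 1: |4.1| − (2.1) = 2
row 2: |5.8| − (3.8) = 2
minimum over rows = 2 → strictly diagonally dominant (convergence guaranteed)

2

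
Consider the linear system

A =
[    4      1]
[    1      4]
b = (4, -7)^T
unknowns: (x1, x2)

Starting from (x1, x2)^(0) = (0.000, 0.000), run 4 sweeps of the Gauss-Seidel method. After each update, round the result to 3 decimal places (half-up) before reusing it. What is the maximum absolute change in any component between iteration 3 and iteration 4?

0.002

Iteration 1:
  x1 = (4 - (1)·0.000) / (4) = 1.000
  x2 = (-7 - (1)·1.000) / (4) = -2.000
Iteration 2:
  x1 = (4 - (1)·-2.000) / (4) = 1.500
  x2 = (-7 - (1)·1.500) / (4) = -2.125
Iteration 3:
  x1 = (4 - (1)·-2.125) / (4) = 1.531
  x2 = (-7 - (1)·1.531) / (4) = -2.133
Iteration 4:
  x1 = (4 - (1)·-2.133) / (4) = 1.533
  x2 = (-7 - (1)·1.533) / (4) = -2.133
Change: (0.002, 0.000) → max |·| = 0.002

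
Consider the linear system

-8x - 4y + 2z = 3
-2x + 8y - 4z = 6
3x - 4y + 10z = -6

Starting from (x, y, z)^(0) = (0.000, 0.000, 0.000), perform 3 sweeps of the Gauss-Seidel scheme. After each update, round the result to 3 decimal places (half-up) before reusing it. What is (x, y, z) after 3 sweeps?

Iteration 1:
  x = (3 - (-4)·0.000 - (2)·0.000) / (-8) = -0.375
  y = (6 - (-2)·-0.375 - (-4)·0.000) / (8) = 0.656
  z = (-6 - (3)·-0.375 - (-4)·0.656) / (10) = -0.225
Iteration 2:
  x = (3 - (-4)·0.656 - (2)·-0.225) / (-8) = -0.759
  y = (6 - (-2)·-0.759 - (-4)·-0.225) / (8) = 0.448
  z = (-6 - (3)·-0.759 - (-4)·0.448) / (10) = -0.193
Iteration 3:
  x = (3 - (-4)·0.448 - (2)·-0.193) / (-8) = -0.647
  y = (6 - (-2)·-0.647 - (-4)·-0.193) / (8) = 0.492
  z = (-6 - (3)·-0.647 - (-4)·0.492) / (10) = -0.209

(-0.647, 0.492, -0.209)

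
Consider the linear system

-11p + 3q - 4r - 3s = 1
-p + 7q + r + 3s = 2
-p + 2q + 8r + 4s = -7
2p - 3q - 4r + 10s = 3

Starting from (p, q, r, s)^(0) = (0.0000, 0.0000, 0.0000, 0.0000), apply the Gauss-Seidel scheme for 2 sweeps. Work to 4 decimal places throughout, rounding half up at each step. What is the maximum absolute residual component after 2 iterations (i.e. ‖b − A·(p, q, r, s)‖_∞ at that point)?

Iteration 1:
  p = (1 - (3)·0.0000 - (-4)·0.0000 - (-3)·0.0000) / (-11) = -0.0909
  q = (2 - (-1)·-0.0909 - (1)·0.0000 - (3)·0.0000) / (7) = 0.2727
  r = (-7 - (-1)·-0.0909 - (2)·0.2727 - (4)·0.0000) / (8) = -0.9545
  s = (3 - (2)·-0.0909 - (-3)·0.2727 - (-4)·-0.9545) / (10) = 0.0182
Iteration 2:
  p = (1 - (3)·0.2727 - (-4)·-0.9545 - (-3)·0.0182) / (-11) = 0.3256
  q = (2 - (-1)·0.3256 - (1)·-0.9545 - (3)·0.0182) / (7) = 0.4608
  r = (-7 - (-1)·0.3256 - (2)·0.4608 - (4)·0.0182) / (8) = -0.9586
  s = (3 - (2)·0.3256 - (-3)·0.4608 - (-4)·-0.9586) / (10) = -0.0103
Residual b − A·x = (-0.6661, 0.0895, 0.1140, -0.0002); ∞-norm = 0.6661

0.6661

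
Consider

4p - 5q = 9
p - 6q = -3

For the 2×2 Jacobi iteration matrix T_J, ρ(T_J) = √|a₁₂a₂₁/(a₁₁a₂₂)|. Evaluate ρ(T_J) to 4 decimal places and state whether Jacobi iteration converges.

0.4564

a₁₂a₂₁/(a₁₁a₂₂) = (-5)·(1) / ((4)·(-6)) = 0.208333
ρ = √|0.208333| = √0.208333 = 0.4564
ρ < 1, so Jacobi converges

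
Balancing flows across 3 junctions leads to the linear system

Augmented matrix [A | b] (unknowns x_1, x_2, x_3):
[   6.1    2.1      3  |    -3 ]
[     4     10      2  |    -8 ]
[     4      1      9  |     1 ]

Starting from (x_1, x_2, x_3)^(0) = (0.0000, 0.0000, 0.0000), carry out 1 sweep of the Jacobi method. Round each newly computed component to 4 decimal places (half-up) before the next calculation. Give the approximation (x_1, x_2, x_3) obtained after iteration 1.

Iteration 1:
  x_1 = (-3 - (2.1)·0.0000 - (3)·0.0000) / (6.1) = -0.4918
  x_2 = (-8 - (4)·0.0000 - (2)·0.0000) / (10) = -0.8000
  x_3 = (1 - (4)·0.0000 - (1)·0.0000) / (9) = 0.1111

(-0.4918, -0.8000, 0.1111)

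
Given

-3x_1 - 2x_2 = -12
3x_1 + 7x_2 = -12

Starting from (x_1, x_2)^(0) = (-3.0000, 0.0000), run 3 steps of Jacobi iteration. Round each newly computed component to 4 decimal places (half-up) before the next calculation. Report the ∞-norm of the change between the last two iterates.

2.0000

Iteration 1:
  x_1 = (-12 - (-2)·0.0000) / (-3) = 4.0000
  x_2 = (-12 - (3)·-3.0000) / (7) = -0.4286
Iteration 2:
  x_1 = (-12 - (-2)·-0.4286) / (-3) = 4.2857
  x_2 = (-12 - (3)·4.0000) / (7) = -3.4286
Iteration 3:
  x_1 = (-12 - (-2)·-3.4286) / (-3) = 6.2857
  x_2 = (-12 - (3)·4.2857) / (7) = -3.5510
Change: (2.0000, -0.1224) → max |·| = 2.0000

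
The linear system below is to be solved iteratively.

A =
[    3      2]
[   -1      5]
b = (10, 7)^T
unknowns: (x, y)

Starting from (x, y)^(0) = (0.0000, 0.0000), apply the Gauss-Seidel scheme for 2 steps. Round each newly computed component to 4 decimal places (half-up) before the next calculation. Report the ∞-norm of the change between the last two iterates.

1.3778

Iteration 1:
  x = (10 - (2)·0.0000) / (3) = 3.3333
  y = (7 - (-1)·3.3333) / (5) = 2.0667
Iteration 2:
  x = (10 - (2)·2.0667) / (3) = 1.9555
  y = (7 - (-1)·1.9555) / (5) = 1.7911
Change: (-1.3778, -0.2756) → max |·| = 1.3778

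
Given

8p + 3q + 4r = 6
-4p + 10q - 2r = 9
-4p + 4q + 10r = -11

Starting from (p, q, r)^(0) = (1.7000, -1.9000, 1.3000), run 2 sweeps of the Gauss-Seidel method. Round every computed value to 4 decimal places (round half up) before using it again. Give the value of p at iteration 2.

0.8776

Iteration 1:
  p = (6 - (3)·-1.9000 - (4)·1.3000) / (8) = 0.8125
  q = (9 - (-4)·0.8125 - (-2)·1.3000) / (10) = 1.4850
  r = (-11 - (-4)·0.8125 - (4)·1.4850) / (10) = -1.3690
Iteration 2:
  p = (6 - (3)·1.4850 - (4)·-1.3690) / (8) = 0.8776
  q = (9 - (-4)·0.8776 - (-2)·-1.3690) / (10) = 0.9772
  r = (-11 - (-4)·0.8776 - (4)·0.9772) / (10) = -1.1398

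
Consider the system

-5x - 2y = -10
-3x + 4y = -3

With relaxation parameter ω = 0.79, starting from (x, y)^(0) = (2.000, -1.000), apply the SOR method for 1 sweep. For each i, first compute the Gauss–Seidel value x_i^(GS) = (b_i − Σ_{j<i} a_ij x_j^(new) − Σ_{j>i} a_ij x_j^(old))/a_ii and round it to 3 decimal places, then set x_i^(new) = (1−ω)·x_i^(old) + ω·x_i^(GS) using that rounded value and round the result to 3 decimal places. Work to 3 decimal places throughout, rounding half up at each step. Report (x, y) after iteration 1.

Iteration 1:
  x: GS value = (-10 - (-2)·-1.000) / (-5) = 2.400;  x ← (1−ω)·2.000 + ω·2.400 = 2.316
  y: GS value = (-3 - (-3)·2.316) / (4) = 0.987;  y ← (1−ω)·-1.000 + ω·0.987 = 0.570

(2.316, 0.570)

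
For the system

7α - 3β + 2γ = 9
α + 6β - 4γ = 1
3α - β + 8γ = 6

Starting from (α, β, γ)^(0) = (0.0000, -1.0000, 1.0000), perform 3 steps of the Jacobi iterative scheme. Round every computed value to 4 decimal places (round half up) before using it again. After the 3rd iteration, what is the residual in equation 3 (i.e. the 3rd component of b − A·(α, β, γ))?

Iteration 1:
  α = (9 - (-3)·-1.0000 - (2)·1.0000) / (7) = 0.5714
  β = (1 - (1)·0.0000 - (-4)·1.0000) / (6) = 0.8333
  γ = (6 - (3)·0.0000 - (-1)·-1.0000) / (8) = 0.6250
Iteration 2:
  α = (9 - (-3)·0.8333 - (2)·0.6250) / (7) = 1.4643
  β = (1 - (1)·0.5714 - (-4)·0.6250) / (6) = 0.4881
  γ = (6 - (3)·0.5714 - (-1)·0.8333) / (8) = 0.6399
Iteration 3:
  α = (9 - (-3)·0.4881 - (2)·0.6399) / (7) = 1.3121
  β = (1 - (1)·1.4643 - (-4)·0.6399) / (6) = 0.3492
  γ = (6 - (3)·1.4643 - (-1)·0.4881) / (8) = 0.2619
Residual b − A·x = (0.3391, -1.3597, 0.3177)

0.3177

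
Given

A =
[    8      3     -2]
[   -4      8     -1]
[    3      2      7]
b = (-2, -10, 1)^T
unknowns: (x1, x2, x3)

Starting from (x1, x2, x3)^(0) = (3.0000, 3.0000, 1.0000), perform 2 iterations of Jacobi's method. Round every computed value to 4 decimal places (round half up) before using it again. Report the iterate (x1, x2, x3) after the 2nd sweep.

Iteration 1:
  x1 = (-2 - (3)·3.0000 - (-2)·1.0000) / (8) = -1.1250
  x2 = (-10 - (-4)·3.0000 - (-1)·1.0000) / (8) = 0.3750
  x3 = (1 - (3)·3.0000 - (2)·3.0000) / (7) = -2.0000
Iteration 2:
  x1 = (-2 - (3)·0.3750 - (-2)·-2.0000) / (8) = -0.8906
  x2 = (-10 - (-4)·-1.1250 - (-1)·-2.0000) / (8) = -2.0625
  x3 = (1 - (3)·-1.1250 - (2)·0.3750) / (7) = 0.5179

(-0.8906, -2.0625, 0.5179)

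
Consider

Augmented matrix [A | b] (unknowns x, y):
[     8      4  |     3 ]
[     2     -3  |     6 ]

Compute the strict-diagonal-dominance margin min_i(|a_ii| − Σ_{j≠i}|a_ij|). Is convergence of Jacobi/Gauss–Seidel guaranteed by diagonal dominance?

1

row 1: |8| − (4) = 4
row 2: |-3| − (2) = 1
minimum over rows = 1 → strictly diagonally dominant (convergence guaranteed)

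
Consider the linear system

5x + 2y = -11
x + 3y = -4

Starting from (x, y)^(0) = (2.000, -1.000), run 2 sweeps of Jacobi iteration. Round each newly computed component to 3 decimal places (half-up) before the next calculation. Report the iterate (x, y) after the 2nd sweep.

Iteration 1:
  x = (-11 - (2)·-1.000) / (5) = -1.800
  y = (-4 - (1)·2.000) / (3) = -2.000
Iteration 2:
  x = (-11 - (2)·-2.000) / (5) = -1.400
  y = (-4 - (1)·-1.800) / (3) = -0.733

(-1.400, -0.733)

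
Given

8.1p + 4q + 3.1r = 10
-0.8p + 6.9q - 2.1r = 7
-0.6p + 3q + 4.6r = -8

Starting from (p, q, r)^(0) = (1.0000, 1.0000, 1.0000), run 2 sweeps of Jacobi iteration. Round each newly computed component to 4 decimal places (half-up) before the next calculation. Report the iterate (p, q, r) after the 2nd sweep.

Iteration 1:
  p = (10 - (4)·1.0000 - (3.1)·1.0000) / (8.1) = 0.3580
  q = (7 - (-0.8)·1.0000 - (-2.1)·1.0000) / (6.9) = 1.4348
  r = (-8 - (-0.6)·1.0000 - (3)·1.0000) / (4.6) = -2.2609
Iteration 2:
  p = (10 - (4)·1.4348 - (3.1)·-2.2609) / (8.1) = 1.3913
  q = (7 - (-0.8)·0.3580 - (-2.1)·-2.2609) / (6.9) = 0.3679
  r = (-8 - (-0.6)·0.3580 - (3)·1.4348) / (4.6) = -2.6282

(1.3913, 0.3679, -2.6282)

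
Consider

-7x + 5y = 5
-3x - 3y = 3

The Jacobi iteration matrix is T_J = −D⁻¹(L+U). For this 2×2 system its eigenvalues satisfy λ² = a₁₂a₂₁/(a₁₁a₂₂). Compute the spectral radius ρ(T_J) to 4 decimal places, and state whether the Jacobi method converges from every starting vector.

a₁₂a₂₁/(a₁₁a₂₂) = (5)·(-3) / ((-7)·(-3)) = -0.714286
ρ = √|-0.714286| = √0.714286 = 0.8452
ρ < 1, so Jacobi converges

0.8452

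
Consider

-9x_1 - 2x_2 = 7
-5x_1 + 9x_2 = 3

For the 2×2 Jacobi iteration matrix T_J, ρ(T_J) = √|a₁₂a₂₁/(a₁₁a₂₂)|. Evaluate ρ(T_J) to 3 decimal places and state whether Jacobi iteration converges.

0.351

a₁₂a₂₁/(a₁₁a₂₂) = (-2)·(-5) / ((-9)·(9)) = -0.123457
ρ = √|-0.123457| = √0.123457 = 0.351
ρ < 1, so Jacobi converges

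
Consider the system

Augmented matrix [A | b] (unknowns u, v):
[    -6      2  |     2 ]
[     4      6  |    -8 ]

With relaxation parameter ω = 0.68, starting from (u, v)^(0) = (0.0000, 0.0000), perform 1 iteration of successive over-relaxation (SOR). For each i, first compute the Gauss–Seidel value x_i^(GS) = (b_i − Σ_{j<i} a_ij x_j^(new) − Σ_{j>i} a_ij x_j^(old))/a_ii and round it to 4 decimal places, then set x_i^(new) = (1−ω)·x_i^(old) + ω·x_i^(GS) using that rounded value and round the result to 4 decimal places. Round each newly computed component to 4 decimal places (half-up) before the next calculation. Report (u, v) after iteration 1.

Iteration 1:
  u: GS value = (2 - (2)·0.0000) / (-6) = -0.3333;  u ← (1−ω)·0.0000 + ω·-0.3333 = -0.2266
  v: GS value = (-8 - (4)·-0.2266) / (6) = -1.1823;  v ← (1−ω)·0.0000 + ω·-1.1823 = -0.8040

(-0.2266, -0.8040)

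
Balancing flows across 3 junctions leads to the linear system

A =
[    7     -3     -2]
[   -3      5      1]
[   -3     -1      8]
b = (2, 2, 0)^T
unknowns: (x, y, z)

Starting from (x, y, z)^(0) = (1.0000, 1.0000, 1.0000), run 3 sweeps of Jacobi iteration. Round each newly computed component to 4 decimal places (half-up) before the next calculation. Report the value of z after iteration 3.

Iteration 1:
  x = (2 - (-3)·1.0000 - (-2)·1.0000) / (7) = 1.0000
  y = (2 - (-3)·1.0000 - (1)·1.0000) / (5) = 0.8000
  z = (0 - (-3)·1.0000 - (-1)·1.0000) / (8) = 0.5000
Iteration 2:
  x = (2 - (-3)·0.8000 - (-2)·0.5000) / (7) = 0.7714
  y = (2 - (-3)·1.0000 - (1)·0.5000) / (5) = 0.9000
  z = (0 - (-3)·1.0000 - (-1)·0.8000) / (8) = 0.4750
Iteration 3:
  x = (2 - (-3)·0.9000 - (-2)·0.4750) / (7) = 0.8071
  y = (2 - (-3)·0.7714 - (1)·0.4750) / (5) = 0.7678
  z = (0 - (-3)·0.7714 - (-1)·0.9000) / (8) = 0.4018

0.4018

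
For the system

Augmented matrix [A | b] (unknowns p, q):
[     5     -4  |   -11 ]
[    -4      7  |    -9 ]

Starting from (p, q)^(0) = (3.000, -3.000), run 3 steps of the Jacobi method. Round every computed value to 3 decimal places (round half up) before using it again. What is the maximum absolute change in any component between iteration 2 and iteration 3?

3.474

Iteration 1:
  p = (-11 - (-4)·-3.000) / (5) = -4.600
  q = (-9 - (-4)·3.000) / (7) = 0.429
Iteration 2:
  p = (-11 - (-4)·0.429) / (5) = -1.857
  q = (-9 - (-4)·-4.600) / (7) = -3.914
Iteration 3:
  p = (-11 - (-4)·-3.914) / (5) = -5.331
  q = (-9 - (-4)·-1.857) / (7) = -2.347
Change: (-3.474, 1.567) → max |·| = 3.474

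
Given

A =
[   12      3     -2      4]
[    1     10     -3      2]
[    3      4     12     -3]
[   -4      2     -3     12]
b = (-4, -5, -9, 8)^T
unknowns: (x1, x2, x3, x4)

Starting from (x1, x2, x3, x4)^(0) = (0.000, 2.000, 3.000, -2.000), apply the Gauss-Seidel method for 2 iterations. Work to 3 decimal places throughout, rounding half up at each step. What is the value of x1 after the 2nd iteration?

Iteration 1:
  x1 = (-4 - (3)·2.000 - (-2)·3.000 - (4)·-2.000) / (12) = 0.333
  x2 = (-5 - (1)·0.333 - (-3)·3.000 - (2)·-2.000) / (10) = 0.767
  x3 = (-9 - (3)·0.333 - (4)·0.767 - (-3)·-2.000) / (12) = -1.589
  x4 = (8 - (-4)·0.333 - (2)·0.767 - (-3)·-1.589) / (12) = 0.253
Iteration 2:
  x1 = (-4 - (3)·0.767 - (-2)·-1.589 - (4)·0.253) / (12) = -0.874
  x2 = (-5 - (1)·-0.874 - (-3)·-1.589 - (2)·0.253) / (10) = -0.940
  x3 = (-9 - (3)·-0.874 - (4)·-0.940 - (-3)·0.253) / (12) = -0.155
  x4 = (8 - (-4)·-0.874 - (2)·-0.940 - (-3)·-0.155) / (12) = 0.493

-0.874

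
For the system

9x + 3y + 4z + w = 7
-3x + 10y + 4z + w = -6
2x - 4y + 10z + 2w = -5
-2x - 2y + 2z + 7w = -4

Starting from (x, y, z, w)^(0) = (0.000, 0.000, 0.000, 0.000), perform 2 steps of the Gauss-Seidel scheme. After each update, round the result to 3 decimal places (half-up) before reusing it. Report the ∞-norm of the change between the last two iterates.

0.504

Iteration 1:
  x = (7 - (3)·0.000 - (4)·0.000 - (1)·0.000) / (9) = 0.778
  y = (-6 - (-3)·0.778 - (4)·0.000 - (1)·0.000) / (10) = -0.367
  z = (-5 - (2)·0.778 - (-4)·-0.367 - (2)·0.000) / (10) = -0.802
  w = (-4 - (-2)·0.778 - (-2)·-0.367 - (2)·-0.802) / (7) = -0.225
Iteration 2:
  x = (7 - (3)·-0.367 - (4)·-0.802 - (1)·-0.225) / (9) = 1.282
  y = (-6 - (-3)·1.282 - (4)·-0.802 - (1)·-0.225) / (10) = 0.128
  z = (-5 - (2)·1.282 - (-4)·0.128 - (2)·-0.225) / (10) = -0.660
  w = (-4 - (-2)·1.282 - (-2)·0.128 - (2)·-0.660) / (7) = 0.020
Change: (0.504, 0.495, 0.142, 0.245) → max |·| = 0.504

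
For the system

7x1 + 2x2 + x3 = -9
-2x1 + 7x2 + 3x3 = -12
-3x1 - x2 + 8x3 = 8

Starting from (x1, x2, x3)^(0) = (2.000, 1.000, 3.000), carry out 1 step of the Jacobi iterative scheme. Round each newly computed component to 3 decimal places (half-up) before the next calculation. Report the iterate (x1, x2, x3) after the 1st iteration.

(-2.000, -2.429, 1.875)

Iteration 1:
  x1 = (-9 - (2)·1.000 - (1)·3.000) / (7) = -2.000
  x2 = (-12 - (-2)·2.000 - (3)·3.000) / (7) = -2.429
  x3 = (8 - (-3)·2.000 - (-1)·1.000) / (8) = 1.875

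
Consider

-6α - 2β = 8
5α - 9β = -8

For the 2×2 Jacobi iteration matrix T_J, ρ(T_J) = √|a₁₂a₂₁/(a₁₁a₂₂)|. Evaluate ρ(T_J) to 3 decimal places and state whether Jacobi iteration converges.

0.430

a₁₂a₂₁/(a₁₁a₂₂) = (-2)·(5) / ((-6)·(-9)) = -0.185185
ρ = √|-0.185185| = √0.185185 = 0.430
ρ < 1, so Jacobi converges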